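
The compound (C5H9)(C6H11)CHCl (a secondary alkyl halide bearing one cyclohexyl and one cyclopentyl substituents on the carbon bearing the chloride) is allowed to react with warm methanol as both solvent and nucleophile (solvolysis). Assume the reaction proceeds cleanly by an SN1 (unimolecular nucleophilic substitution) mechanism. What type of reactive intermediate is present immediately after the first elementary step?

secondary carbocation

Step 1: The C–Cl bond breaks with both electrons going to the chloride; Cl⁻ leaves and a secondary carbocation remains.
After step 1 the species present is a secondary carbocation.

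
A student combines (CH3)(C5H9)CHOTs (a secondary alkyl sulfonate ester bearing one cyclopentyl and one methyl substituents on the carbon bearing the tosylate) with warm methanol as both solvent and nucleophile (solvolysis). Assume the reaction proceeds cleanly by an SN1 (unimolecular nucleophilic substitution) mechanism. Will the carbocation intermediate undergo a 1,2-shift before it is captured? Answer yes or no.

yes

The first-formed carbocation is secondary.
The adjacent cyclopentyl carbon already bears 2 other carbon substituents and has a hydrogen to migrate; after a 1,2-hydride shift from that carbon the positive charge sits on a tertiary centre.
Tertiary is more stable than secondary, so the shift occurs.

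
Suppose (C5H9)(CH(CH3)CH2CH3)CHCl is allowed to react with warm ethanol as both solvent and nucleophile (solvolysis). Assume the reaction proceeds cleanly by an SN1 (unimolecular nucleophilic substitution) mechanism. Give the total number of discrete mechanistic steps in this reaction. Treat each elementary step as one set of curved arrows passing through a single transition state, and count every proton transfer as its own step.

4

Step 1: Ionisation: the C–Cl σ-bond cleaves heterolytically; both bonding electrons depart with Cl⁻, leaving a secondary carbocation at the α-carbon.
Step 2: A hydride (H with its bonding pair) migrates from the adjacent cyclopentyl carbon to the cationic centre — a 1,2-hydride shift — upgrading the secondary cation to a tertiary one.
Step 3: CH3CH2OH donates an oxygen lone pair into the empty p orbital of the cation, giving a protonated ether (an oxonium ion).
Step 4: Proton transfer from the O–H of the oxonium ion to a solvent molecule delivers the neutral ether.
Total: 4 elementary steps.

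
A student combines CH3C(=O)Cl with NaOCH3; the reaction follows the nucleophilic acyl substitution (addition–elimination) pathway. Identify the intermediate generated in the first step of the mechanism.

Step 1: CH3O⁻ adds to the carbonyl carbon; the C=O π electrons shift onto oxygen and a tetrahedral alkoxide intermediate forms.
After step 1 the species present is a tetrahedral intermediate.

tetrahedral intermediate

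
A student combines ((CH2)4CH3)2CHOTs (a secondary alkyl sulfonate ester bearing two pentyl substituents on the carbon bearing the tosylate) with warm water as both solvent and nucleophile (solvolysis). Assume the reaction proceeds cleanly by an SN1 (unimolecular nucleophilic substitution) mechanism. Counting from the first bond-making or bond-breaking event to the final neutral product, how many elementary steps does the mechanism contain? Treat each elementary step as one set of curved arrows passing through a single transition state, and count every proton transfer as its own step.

3

Step 1: Ionisation: the C–O σ-bond cleaves heterolytically; both bonding electrons depart with TsO⁻, leaving a secondary carbocation at the α-carbon.
(No 1,2-shift: no single shift to an adjacent carbon would give a more stable cation.)
Step 2: Nucleophilic capture: the oxygen of H2O bonds to the cationic carbon, producing an oxonium-ion intermediate.
Step 3: Deprotonation of the oxonium oxygen by solvent water yields the neutral alcohol.
Total: 3 elementary steps.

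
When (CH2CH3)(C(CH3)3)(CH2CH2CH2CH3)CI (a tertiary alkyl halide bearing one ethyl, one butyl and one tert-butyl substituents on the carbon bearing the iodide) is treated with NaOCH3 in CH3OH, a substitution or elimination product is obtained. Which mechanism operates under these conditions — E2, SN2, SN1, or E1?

E2

Conditions: a strong base with a tertiary substrate bearing a β-hydrogen.
These conditions are the textbook signature of the E2 pathway.
A strong (often hindered) base removes a β-H in concert with loss of the leaving group — bimolecular elimination.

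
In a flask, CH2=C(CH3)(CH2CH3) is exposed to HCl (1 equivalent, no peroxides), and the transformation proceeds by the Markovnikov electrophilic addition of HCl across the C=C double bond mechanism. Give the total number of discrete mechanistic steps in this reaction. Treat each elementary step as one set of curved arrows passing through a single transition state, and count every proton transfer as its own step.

Step 1: Electrophilic addition begins with the π(C=C) electrons forming a bond to the proton of HCl. Following Markovnikov's rule, the resulting cation is tertiary. The H–Cl bond breaks heterolytically, releasing Cl⁻.
(No 1,2-shift: no single shift to an adjacent carbon would give a more stable cation.)
Step 2: The Cl⁻ anion donates a lone pair to the carbocation, forming the new C–Cl σ-bond and giving the neutral alkyl halide.
Total: 2 elementary steps.

2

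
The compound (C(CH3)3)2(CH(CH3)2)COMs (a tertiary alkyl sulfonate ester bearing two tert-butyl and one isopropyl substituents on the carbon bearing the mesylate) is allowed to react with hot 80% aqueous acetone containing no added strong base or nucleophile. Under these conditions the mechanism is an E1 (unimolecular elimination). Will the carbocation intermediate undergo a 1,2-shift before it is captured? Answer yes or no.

The first-formed carbocation is tertiary.
No single 1,2-shift to an adjacent carbon would produce a more-substituted cation than the one already present, so no rearrangement occurs.

no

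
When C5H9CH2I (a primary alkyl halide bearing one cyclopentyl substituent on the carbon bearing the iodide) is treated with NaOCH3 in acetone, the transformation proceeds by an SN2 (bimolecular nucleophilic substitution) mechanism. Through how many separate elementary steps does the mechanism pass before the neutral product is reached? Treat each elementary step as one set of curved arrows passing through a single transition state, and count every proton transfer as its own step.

Step 1: The methoxide nucleophile donates a lone pair from O to the α-carbon in a backside attack; simultaneously the C–I σ-bond breaks and both of its electrons leave with I⁻. One concerted step with inversion of configuration.
Total: 1 elementary step.

1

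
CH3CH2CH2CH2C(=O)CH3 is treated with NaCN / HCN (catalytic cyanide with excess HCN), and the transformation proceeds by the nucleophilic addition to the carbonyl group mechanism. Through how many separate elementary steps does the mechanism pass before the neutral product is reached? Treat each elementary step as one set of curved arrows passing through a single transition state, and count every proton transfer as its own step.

2

Step 1: A lone pair / filled orbital on CN⁻ attacks the electrophilic carbonyl carbon; the π(C=O) electrons shift onto oxygen, producing a tetrahedral alkoxide intermediate.
Step 2: Proton transfer from HCN to the alkoxide furnishes a cyanohydrin (and releases another CN⁻ to continue the reaction).
Total: 2 elementary steps.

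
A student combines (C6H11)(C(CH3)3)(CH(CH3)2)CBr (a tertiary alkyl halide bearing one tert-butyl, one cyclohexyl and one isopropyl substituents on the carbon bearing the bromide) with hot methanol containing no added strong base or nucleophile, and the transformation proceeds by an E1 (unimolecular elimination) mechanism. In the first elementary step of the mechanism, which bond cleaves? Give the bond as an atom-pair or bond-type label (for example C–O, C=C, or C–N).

Step 1: Ionisation: the C–Br σ-bond cleaves heterolytically; both bonding electrons depart with Br⁻, leaving a tertiary carbocation at the α-carbon.
The bond broken in this step is the C–Br bond.

C–Br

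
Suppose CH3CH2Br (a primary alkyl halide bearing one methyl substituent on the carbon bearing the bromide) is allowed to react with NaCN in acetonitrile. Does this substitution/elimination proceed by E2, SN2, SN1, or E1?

Conditions: a primary substrate with a strong nucleophile in the polar aprotic solvent acetonitrile.
These conditions are the textbook signature of the SN2 pathway.
An unhindered substrate with a strong nucleophile in a polar aprotic solvent favours one-step backside displacement.

SN2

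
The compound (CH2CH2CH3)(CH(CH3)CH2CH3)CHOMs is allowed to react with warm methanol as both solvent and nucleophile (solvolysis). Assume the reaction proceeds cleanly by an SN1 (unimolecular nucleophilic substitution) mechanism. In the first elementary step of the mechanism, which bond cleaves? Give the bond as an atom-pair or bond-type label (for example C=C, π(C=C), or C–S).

Step 1: Ionisation: the C–O σ-bond cleaves heterolytically; both bonding electrons depart with MsO⁻, leaving a secondary carbocation at the α-carbon.
The bond broken in this step is the C–O bond.

C–O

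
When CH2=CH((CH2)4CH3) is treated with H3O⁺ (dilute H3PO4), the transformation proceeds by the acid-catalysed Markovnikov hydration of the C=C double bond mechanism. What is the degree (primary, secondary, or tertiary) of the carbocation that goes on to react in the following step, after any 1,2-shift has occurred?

secondary

Step 1: Electrophilic addition begins with the π(C=C) electrons forming a bond to the proton of H3O⁺. Following Markovnikov's rule, the resulting cation is secondary. H2O is released.
No single 1,2-shift to an adjacent carbon would give a more-substituted cation, so no rearrangement occurs.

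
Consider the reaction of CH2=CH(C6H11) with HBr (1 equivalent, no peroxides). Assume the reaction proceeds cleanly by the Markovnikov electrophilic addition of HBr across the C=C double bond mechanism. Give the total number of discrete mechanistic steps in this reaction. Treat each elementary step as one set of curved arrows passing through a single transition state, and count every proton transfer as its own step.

3

Step 1: Electrophilic addition begins with the π(C=C) electrons forming a bond to the proton of HBr. Following Markovnikov's rule, the resulting cation is secondary. The H–Br bond breaks heterolytically, releasing Br⁻.
Step 2: A 1,2-hydride shift from the adjacent cyclohexyl carbon moves the positive charge from the secondary centre to an adjacent carbon, generating a more stable tertiary carbocation.
Step 3: Nucleophilic attack by Br⁻ on the carbocation completes the addition, giving R–Br.
Total: 3 elementary steps.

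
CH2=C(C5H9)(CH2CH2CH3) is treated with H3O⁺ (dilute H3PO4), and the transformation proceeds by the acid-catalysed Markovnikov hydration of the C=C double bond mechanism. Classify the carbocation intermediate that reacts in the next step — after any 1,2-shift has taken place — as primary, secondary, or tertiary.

Step 1: The π electrons of the C=C bond attack a proton of H3O⁺; Markovnikov addition places the new C–H on the less-substituted alkene carbon, so the positive charge ends up on the more-substituted carbon — a tertiary carbocation. H2O is released.
No single 1,2-shift to an adjacent carbon would give a more-substituted cation, so no rearrangement occurs.

tertiary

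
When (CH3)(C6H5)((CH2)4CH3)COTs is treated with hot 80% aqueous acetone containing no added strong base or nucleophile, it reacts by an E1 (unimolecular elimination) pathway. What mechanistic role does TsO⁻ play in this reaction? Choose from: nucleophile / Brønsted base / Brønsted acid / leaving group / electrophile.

leaving group

Step 1: Rate-determining heterolysis of the C–O bond gives TsO⁻ and a tertiary carbocation.
TsO⁻ departs with both electrons of the breaking σ-bond — that is the definition of a leaving group.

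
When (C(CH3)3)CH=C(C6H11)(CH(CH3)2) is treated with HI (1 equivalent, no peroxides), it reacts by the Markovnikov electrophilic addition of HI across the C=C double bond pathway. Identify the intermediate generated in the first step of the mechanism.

tertiary carbocation

Step 1: Electrophilic addition begins with the π(C=C) electrons forming a bond to the proton of HI. Following Markovnikov's rule, the resulting cation is tertiary. The H–I bond breaks heterolytically, releasing I⁻.
After step 1 the species present is a tertiary carbocation.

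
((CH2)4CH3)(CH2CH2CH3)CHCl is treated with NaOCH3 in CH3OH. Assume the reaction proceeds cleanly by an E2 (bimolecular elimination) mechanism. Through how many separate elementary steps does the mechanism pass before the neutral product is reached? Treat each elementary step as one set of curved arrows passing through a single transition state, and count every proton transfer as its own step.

1

Step 1: The strong base CH3O⁻ removes a β-hydrogen; in the same concerted event the electrons of the breaking C–H bond form the new π(C=C) bond and the C–Cl σ-bond breaks, expelling Cl⁻. Anti-periplanar geometry; one transition state.
Total: 1 elementary step.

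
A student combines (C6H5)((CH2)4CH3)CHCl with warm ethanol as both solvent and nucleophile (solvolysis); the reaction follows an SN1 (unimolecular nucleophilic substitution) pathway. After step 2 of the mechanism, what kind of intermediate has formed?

oxonium ion

Step 1: Rate-determining heterolysis of the C–Cl bond gives Cl⁻ and a secondary carbocation.
Step 2: Nucleophilic capture: the oxygen of CH3CH2OH bonds to the cationic carbon, producing an oxonium-ion intermediate.
After step 2 the species present is an oxonium ion.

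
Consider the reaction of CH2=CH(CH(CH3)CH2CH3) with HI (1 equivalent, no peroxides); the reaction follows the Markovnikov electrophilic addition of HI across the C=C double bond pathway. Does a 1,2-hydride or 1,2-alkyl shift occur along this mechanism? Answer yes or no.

The first-formed carbocation is secondary.
The adjacent sec-butyl carbon already bears 2 other carbon substituents and has a hydrogen to migrate; after a 1,2-hydride shift from that carbon the positive charge sits on a tertiary centre.
Tertiary is more stable than secondary, so the shift occurs.

yes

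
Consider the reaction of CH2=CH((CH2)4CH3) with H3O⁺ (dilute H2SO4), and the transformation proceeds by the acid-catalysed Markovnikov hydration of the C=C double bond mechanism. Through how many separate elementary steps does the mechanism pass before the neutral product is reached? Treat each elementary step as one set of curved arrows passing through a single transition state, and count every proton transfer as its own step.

3

Step 1: Electrophilic addition begins with the π(C=C) electrons forming a bond to the proton of H3O⁺. Following Markovnikov's rule, the resulting cation is secondary. H2O is released.
(No 1,2-shift: no single shift to an adjacent carbon would give a more stable cation.)
Step 2: Water acts as the nucleophile: an oxygen lone pair bonds to the cationic carbon, giving an oxonium-ion intermediate.
Step 3: Deprotonation of the oxonium ion by a water molecule delivers the neutral alcohol and regenerates the acid catalyst.
Total: 3 elementary steps.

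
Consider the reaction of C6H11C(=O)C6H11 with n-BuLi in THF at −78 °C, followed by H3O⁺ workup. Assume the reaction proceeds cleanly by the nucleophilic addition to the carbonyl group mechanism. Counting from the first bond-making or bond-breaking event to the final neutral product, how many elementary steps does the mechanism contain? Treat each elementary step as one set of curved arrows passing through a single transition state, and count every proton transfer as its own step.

2

Step 1: Nucleophilic addition: the carbanion-like carbon of n-BuLi adds to the carbonyl carbon, pushing the π(C=O) electron pair onto oxygen and giving a tetrahedral alkoxide.
Step 2: Protonation of the alkoxide by H3O⁺ workup furnishes an alcohol.
Total: 2 elementary steps.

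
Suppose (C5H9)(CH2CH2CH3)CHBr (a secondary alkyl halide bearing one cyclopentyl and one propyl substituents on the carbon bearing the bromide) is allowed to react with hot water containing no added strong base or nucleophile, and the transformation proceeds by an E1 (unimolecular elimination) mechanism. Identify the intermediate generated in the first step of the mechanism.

Step 1: Ionisation: the C–Br σ-bond cleaves heterolytically; both bonding electrons depart with Br⁻, leaving a secondary carbocation at the α-carbon.
After step 1 the species present is a secondary carbocation.

secondary carbocation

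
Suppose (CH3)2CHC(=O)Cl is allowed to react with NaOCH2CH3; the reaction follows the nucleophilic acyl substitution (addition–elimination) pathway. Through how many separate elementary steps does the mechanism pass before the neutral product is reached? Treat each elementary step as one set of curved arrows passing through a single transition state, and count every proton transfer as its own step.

Step 1: A lone pair on the O of CH3CH2O⁻ attacks the electrophilic acyl carbon; the π(C=O) electrons move onto oxygen, giving a tetrahedral intermediate.
Step 2: Elimination step: re-formation of the carbonyl π bond drives out Cl⁻, giving the new acyl compound.
Total: 2 elementary steps.

2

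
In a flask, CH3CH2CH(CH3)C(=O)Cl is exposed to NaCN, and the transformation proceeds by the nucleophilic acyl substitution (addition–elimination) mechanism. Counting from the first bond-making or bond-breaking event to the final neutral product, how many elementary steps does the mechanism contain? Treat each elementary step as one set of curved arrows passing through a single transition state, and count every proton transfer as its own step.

Step 1: A lone pair on the C of CN⁻ attacks the electrophilic acyl carbon; the π(C=O) electrons move onto oxygen, giving a tetrahedral intermediate.
Step 2: Collapse of the tetrahedral intermediate: the alkoxide oxygen pushes its lone pair back to re-form C=O while Cl⁻ leaves.
Total: 2 elementary steps.

2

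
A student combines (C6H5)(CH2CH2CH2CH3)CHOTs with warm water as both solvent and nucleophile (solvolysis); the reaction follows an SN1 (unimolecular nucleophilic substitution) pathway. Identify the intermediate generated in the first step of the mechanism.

Step 1: The C–O bond breaks with both electrons going to the tosylate; TsO⁻ leaves and a secondary carbocation remains.
After step 1 the species present is a secondary carbocation.

secondary carbocation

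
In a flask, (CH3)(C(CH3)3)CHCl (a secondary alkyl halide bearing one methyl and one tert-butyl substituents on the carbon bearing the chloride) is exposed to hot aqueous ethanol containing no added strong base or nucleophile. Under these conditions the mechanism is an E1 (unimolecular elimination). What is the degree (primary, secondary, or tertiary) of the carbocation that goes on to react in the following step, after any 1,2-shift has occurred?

tertiary

Step 1: Unassisted departure of Cl⁻ (taking the C–Cl bonding pair) generates a secondary carbocation.
Step 2: Carbocation rearrangement: a 1,2-methyl shift from the adjacent tert-butyl carbon converts the initially-formed secondary cation into the more stable tertiary cation.
The cation rearranges from secondary to tertiary via a 1,2-methyl shift from the adjacent tert-butyl carbon; the tertiary cation is what reacts next.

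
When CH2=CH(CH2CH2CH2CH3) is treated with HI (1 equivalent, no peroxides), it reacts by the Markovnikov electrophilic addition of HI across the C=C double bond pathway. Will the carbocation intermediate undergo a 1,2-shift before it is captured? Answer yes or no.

no

The first-formed carbocation is secondary.
No single 1,2-shift to an adjacent carbon would produce a more-substituted cation than the one already present, so no rearrangement occurs.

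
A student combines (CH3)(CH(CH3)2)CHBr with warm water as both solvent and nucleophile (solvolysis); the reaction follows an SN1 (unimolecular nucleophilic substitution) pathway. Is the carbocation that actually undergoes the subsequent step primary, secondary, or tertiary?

Step 1: Rate-determining heterolysis of the C–Br bond gives Br⁻ and a secondary carbocation.
Step 2: Carbocation rearrangement: a 1,2-hydride shift from the adjacent isopropyl carbon converts the initially-formed secondary cation into the more stable tertiary cation.
The cation rearranges from secondary to tertiary via a 1,2-hydride shift from the adjacent isopropyl carbon; the tertiary cation is what reacts next.

tertiary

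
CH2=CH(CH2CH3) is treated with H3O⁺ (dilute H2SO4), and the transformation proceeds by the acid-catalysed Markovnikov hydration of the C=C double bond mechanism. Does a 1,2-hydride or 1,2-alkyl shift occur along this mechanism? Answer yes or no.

The first-formed carbocation is secondary.
No single 1,2-shift to an adjacent carbon would produce a more-substituted cation than the one already present, so no rearrangement occurs.

no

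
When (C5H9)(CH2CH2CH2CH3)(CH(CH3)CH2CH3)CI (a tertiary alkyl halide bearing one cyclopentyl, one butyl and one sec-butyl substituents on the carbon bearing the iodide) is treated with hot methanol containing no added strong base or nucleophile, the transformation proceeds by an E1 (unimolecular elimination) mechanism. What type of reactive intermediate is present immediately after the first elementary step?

Step 1: The C–I bond breaks with both electrons going to the iodide; I⁻ leaves and a tertiary carbocation remains.
After step 1 the species present is a tertiary carbocation.

tertiary carbocation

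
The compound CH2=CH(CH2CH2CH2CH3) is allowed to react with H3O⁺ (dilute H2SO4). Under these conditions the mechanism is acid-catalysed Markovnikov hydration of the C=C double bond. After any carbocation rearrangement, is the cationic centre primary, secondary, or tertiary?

Step 1: Electrophilic addition begins with the π(C=C) electrons forming a bond to the proton of H3O⁺. Following Markovnikov's rule, the resulting cation is secondary. H2O is released.
No single 1,2-shift to an adjacent carbon would give a more-substituted cation, so no rearrangement occurs.

secondary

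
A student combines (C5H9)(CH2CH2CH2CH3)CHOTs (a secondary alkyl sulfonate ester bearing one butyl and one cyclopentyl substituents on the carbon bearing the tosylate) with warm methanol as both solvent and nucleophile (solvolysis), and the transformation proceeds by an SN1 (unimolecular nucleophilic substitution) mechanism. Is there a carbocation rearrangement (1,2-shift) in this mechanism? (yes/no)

The first-formed carbocation is secondary.
The adjacent cyclopentyl carbon already bears 2 other carbon substituents and has a hydrogen to migrate; after a 1,2-hydride shift from that carbon the positive charge sits on a tertiary centre.
Tertiary is more stable than secondary, so the shift occurs.

yes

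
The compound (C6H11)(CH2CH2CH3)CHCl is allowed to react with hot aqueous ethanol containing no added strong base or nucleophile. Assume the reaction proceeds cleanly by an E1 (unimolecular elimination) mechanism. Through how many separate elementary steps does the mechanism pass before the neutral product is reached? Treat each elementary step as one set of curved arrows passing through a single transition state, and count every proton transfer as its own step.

3

Step 1: Ionisation: the C–Cl σ-bond cleaves heterolytically; both bonding electrons depart with Cl⁻, leaving a secondary carbocation at the α-carbon.
Step 2: A 1,2-hydride shift from the adjacent cyclohexyl carbon moves the positive charge from the secondary centre to an adjacent carbon, generating a more stable tertiary carbocation.
Step 3: Loss of a β-proton to a water (or ethanol) molecule of the solvent: the C–H bonding pair collapses toward the cationic carbon to form the C=C π bond, yielding the alkene.
Total: 3 elementary steps.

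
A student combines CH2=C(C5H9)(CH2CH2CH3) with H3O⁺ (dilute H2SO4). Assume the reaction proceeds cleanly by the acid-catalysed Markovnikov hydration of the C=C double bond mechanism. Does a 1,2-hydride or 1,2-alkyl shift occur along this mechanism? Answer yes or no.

no

The first-formed carbocation is tertiary.
No single 1,2-shift to an adjacent carbon would produce a more-substituted cation than the one already present, so no rearrangement occurs.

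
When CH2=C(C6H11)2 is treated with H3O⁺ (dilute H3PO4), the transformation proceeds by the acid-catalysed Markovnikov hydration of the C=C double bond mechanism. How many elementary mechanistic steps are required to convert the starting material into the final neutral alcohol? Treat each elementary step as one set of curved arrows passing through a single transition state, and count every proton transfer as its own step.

3

Step 1: Electrophilic addition begins with the π(C=C) electrons forming a bond to the proton of H3O⁺. Following Markovnikov's rule, the resulting cation is tertiary. H2O is released.
(No 1,2-shift: no single shift to an adjacent carbon would give a more stable cation.)
Step 2: A lone pair on the oxygen of H2O attacks the carbocation, forming a C–O bond and an oxonium ion (a protonated alcohol).
Step 3: H2O removes a proton from the oxonium oxygen, regenerating H3O⁺ and giving the neutral alcohol.
Total: 3 elementary steps.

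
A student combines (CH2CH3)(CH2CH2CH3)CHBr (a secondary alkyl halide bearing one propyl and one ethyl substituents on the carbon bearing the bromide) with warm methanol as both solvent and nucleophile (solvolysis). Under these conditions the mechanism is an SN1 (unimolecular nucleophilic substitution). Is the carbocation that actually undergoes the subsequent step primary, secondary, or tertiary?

secondary

Step 1: Rate-determining heterolysis of the C–Br bond gives Br⁻ and a secondary carbocation.
No single 1,2-shift to an adjacent carbon would give a more-substituted cation, so no rearrangement occurs.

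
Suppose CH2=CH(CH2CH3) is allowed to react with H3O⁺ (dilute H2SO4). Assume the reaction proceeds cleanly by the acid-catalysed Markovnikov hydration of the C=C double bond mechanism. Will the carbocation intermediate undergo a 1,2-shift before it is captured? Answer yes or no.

The first-formed carbocation is secondary.
No single 1,2-shift to an adjacent carbon would produce a more-substituted cation than the one already present, so no rearrangement occurs.

no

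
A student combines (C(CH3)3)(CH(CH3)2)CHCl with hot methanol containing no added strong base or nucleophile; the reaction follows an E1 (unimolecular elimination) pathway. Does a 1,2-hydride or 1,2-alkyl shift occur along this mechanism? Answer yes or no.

yes

The first-formed carbocation is secondary.
The adjacent isopropyl carbon already bears 2 other carbon substituents and has a hydrogen to migrate; after a 1,2-hydride shift from that carbon the positive charge sits on a tertiary centre.
Tertiary is more stable than secondary, so the shift occurs.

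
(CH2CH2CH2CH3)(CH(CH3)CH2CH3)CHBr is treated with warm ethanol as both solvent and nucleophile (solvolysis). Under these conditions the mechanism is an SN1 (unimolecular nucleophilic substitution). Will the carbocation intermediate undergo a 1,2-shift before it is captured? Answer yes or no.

yes

The first-formed carbocation is secondary.
The adjacent sec-butyl carbon already bears 2 other carbon substituents and has a hydrogen to migrate; after a 1,2-hydride shift from that carbon the positive charge sits on a tertiary centre.
Tertiary is more stable than secondary, so the shift occurs.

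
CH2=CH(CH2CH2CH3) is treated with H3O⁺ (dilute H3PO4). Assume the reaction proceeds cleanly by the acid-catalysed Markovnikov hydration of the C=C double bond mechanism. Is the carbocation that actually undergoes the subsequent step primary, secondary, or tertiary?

Step 1: Protonation of the alkene by H3O⁺: the π bond acts as the nucleophile and picks up H⁺, giving the more stable (Markovnikov) secondary carbocation. H2O is released.
No single 1,2-shift to an adjacent carbon would give a more-substituted cation, so no rearrangement occurs.

secondary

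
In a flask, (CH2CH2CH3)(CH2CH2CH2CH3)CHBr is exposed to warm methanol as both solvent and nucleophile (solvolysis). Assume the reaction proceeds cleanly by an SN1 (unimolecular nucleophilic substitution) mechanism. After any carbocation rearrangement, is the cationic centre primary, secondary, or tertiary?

secondary

Step 1: The C–Br bond breaks with both electrons going to the bromide; Br⁻ leaves and a secondary carbocation remains.
No single 1,2-shift to an adjacent carbon would give a more-substituted cation, so no rearrangement occurs.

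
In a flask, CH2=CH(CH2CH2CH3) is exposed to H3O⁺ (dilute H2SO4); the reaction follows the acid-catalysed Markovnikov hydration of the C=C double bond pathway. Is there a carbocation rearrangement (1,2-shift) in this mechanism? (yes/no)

The first-formed carbocation is secondary.
No single 1,2-shift to an adjacent carbon would produce a more-substituted cation than the one already present, so no rearrangement occurs.

no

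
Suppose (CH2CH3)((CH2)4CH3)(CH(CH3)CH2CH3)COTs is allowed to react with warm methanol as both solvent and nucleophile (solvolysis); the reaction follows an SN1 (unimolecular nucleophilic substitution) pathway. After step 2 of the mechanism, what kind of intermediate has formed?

oxonium ion

Step 1: Ionisation: the C–O σ-bond cleaves heterolytically; both bonding electrons depart with TsO⁻, leaving a tertiary carbocation at the α-carbon.
Step 2: Nucleophilic capture: the oxygen of CH3OH bonds to the cationic carbon, producing an oxonium-ion intermediate.
After step 2 the species present is an oxonium ion.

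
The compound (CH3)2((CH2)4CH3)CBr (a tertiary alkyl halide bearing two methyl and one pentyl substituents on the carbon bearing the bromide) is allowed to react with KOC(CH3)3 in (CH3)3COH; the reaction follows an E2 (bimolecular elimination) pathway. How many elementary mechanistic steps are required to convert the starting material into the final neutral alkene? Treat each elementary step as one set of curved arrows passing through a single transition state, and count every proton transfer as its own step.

1

Step 1: Concerted anti-periplanar elimination: (CH3)3CO⁻ abstracts a β-H while Br⁻ leaves, and the C–H electrons become the new C=C π bond — all in a single transition state.
Total: 1 elementary step.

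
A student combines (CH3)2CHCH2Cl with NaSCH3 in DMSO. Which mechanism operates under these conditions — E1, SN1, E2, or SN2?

SN2

Conditions: a primary substrate with a strong nucleophile in the polar aprotic solvent DMSO.
These conditions are the textbook signature of the SN2 pathway.
An unhindered substrate with a strong nucleophile in a polar aprotic solvent favours one-step backside displacement.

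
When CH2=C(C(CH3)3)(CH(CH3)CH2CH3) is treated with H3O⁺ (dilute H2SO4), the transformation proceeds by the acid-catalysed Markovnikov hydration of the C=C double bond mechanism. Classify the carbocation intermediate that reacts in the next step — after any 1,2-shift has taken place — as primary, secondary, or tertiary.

tertiary

Step 1: The π electrons of the C=C bond attack a proton of H3O⁺; Markovnikov addition places the new C–H on the less-substituted alkene carbon, so the positive charge ends up on the more-substituted carbon — a tertiary carbocation. H2O is released.
No single 1,2-shift to an adjacent carbon would give a more-substituted cation, so no rearrangement occurs.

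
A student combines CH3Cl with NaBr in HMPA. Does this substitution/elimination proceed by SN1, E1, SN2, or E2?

Conditions: a methyl substrate with a strong nucleophile in the polar aprotic solvent HMPA.
These conditions are the textbook signature of the SN2 pathway.
An unhindered substrate with a strong nucleophile in a polar aprotic solvent favours one-step backside displacement.

SN2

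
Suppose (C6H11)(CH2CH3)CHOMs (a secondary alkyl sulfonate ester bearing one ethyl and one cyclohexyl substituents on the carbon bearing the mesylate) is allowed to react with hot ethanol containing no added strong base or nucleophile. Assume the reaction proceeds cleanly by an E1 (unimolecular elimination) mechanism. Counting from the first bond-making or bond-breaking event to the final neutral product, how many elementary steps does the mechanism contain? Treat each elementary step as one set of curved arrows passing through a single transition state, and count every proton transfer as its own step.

Step 1: Unassisted departure of MsO⁻ (taking the C–O bonding pair) generates a secondary carbocation.
Step 2: A 1,2-hydride shift from the adjacent cyclohexyl carbon moves the positive charge from the secondary centre to an adjacent carbon, generating a more stable tertiary carbocation.
Step 3: A weak base (an ethanol molecule from the solvent) removes a proton from a carbon adjacent to the cationic centre; the electrons of that C–H bond become the new π(C=C) bond, giving the alkene.
Total: 3 elementary steps.

3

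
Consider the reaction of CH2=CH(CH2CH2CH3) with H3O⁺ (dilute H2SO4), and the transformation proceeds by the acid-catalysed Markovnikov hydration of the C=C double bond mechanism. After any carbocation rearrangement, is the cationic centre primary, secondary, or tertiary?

Step 1: Electrophilic addition begins with the π(C=C) electrons forming a bond to the proton of H3O⁺. Following Markovnikov's rule, the resulting cation is secondary. H2O is released.
No single 1,2-shift to an adjacent carbon would give a more-substituted cation, so no rearrangement occurs.

secondary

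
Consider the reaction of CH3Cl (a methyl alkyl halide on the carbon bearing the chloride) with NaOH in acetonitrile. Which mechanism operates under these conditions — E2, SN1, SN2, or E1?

Conditions: a methyl substrate with a strong nucleophile in the polar aprotic solvent acetonitrile.
These conditions are the textbook signature of the SN2 pathway.
An unhindered substrate with a strong nucleophile in a polar aprotic solvent favours one-step backside displacement.

SN2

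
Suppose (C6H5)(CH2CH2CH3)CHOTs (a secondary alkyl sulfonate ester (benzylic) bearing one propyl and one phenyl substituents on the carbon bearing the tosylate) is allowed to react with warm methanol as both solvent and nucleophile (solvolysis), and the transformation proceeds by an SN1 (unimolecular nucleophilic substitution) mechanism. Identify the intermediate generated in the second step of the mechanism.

oxonium ion

Step 1: Unassisted departure of TsO⁻ (taking the C–O bonding pair) generates a secondary carbocation.
Step 2: CH3OH donates an oxygen lone pair into the empty p orbital of the cation, giving a protonated ether (an oxonium ion).
After step 2 the species present is an oxonium ion.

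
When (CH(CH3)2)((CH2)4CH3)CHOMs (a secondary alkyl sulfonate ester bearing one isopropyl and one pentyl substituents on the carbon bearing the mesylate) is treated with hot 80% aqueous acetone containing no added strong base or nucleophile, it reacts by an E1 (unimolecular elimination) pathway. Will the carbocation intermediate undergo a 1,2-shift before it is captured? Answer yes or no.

yes

The first-formed carbocation is secondary.
The adjacent isopropyl carbon already bears 2 other carbon substituents and has a hydrogen to migrate; after a 1,2-hydride shift from that carbon the positive charge sits on a tertiary centre.
Tertiary is more stable than secondary, so the shift occurs.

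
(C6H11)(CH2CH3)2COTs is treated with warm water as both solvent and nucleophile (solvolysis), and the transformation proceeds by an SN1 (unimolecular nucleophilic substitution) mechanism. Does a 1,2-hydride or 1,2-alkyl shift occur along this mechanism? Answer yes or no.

no

The first-formed carbocation is tertiary.
No single 1,2-shift to an adjacent carbon would produce a more-substituted cation than the one already present, so no rearrangement occurs.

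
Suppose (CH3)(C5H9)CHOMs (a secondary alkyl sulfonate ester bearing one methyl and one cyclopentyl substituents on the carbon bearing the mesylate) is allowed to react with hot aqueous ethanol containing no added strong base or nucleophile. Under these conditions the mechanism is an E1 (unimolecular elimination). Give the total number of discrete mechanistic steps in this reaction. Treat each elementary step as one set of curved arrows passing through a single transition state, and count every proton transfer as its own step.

Step 1: Ionisation: the C–O σ-bond cleaves heterolytically; both bonding electrons depart with MsO⁻, leaving a secondary carbocation at the α-carbon.
Step 2: A 1,2-hydride shift from the adjacent cyclopentyl carbon moves the positive charge from the secondary centre to an adjacent carbon, generating a more stable tertiary carbocation.
Step 3: A weak base (a water (or ethanol) molecule from the solvent) removes a proton from a carbon adjacent to the cationic centre; the electrons of that C–H bond become the new π(C=C) bond, giving the alkene.
Total: 3 elementary steps.

3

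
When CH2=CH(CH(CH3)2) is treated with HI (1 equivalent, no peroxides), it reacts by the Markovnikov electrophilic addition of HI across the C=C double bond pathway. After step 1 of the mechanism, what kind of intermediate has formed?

secondary carbocation

Step 1: Protonation of the alkene by HI: the π bond acts as the nucleophile and picks up H⁺, giving the more stable (Markovnikov) secondary carbocation. The H–I bond breaks heterolytically, releasing I⁻.
After step 1 the species present is a secondary carbocation.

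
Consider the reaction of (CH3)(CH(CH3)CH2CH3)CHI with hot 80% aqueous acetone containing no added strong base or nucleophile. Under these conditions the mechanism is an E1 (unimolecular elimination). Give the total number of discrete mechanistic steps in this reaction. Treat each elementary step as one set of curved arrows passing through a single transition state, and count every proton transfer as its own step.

3

Step 1: The C–I bond breaks with both electrons going to the iodide; I⁻ leaves and a secondary carbocation remains.
Step 2: A hydride (H with its bonding pair) migrates from the adjacent sec-butyl carbon to the cationic centre — a 1,2-hydride shift — upgrading the secondary cation to a tertiary one.
Step 3: A weak base (a water molecule from the solvent) removes a proton from a carbon adjacent to the cationic centre; the electrons of that C–H bond become the new π(C=C) bond, giving the alkene.
Total: 3 elementary steps.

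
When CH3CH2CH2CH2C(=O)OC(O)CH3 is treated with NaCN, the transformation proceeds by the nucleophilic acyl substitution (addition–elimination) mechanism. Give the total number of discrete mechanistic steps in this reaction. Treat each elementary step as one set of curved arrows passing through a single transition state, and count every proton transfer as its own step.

Step 1: A lone pair on the C of CN⁻ attacks the electrophilic acyl carbon; the π(C=O) electrons move onto oxygen, giving a tetrahedral intermediate.
Step 2: Collapse of the tetrahedral intermediate: the alkoxide oxygen pushes its lone pair back to re-form C=O while CH3CO2⁻ leaves.
Total: 2 elementary steps.

2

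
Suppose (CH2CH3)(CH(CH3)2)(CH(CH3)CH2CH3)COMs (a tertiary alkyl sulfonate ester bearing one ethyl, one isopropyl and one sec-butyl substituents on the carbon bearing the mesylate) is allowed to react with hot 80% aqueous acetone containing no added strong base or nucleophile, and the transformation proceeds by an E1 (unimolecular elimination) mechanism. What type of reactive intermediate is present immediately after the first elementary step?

Step 1: The C–O bond breaks with both electrons going to the mesylate; MsO⁻ leaves and a tertiary carbocation remains.
After step 1 the species present is a tertiary carbocation.

tertiary carbocation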